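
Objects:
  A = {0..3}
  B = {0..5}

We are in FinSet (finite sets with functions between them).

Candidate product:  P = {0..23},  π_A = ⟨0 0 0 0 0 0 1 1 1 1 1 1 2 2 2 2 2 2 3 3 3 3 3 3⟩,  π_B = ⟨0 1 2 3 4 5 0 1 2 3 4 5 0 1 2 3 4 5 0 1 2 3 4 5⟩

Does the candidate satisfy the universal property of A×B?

Answer: VALID PRODUCT

Work:
|A|·|B| = 4·6 = 24;  |P| = 24
Check the pairing map k ↦ (π_A(k), π_B(k)):
  0 -> (0,0)
  1 -> (0,1)
  2 -> (0,2)
  3 -> (0,3)
  4 -> (0,4)
  5 -> (0,5)
  6 -> (1,0)
  7 -> (1,1)
  8 -> (1,2)
  9 -> (1,3)
  10 -> (1,4)
  11 -> (1,5)
  12 -> (2,0)
  13 -> (2,1)
  14 -> (2,2)
  15 -> (2,3)
  16 -> (2,4)
  17 -> (2,5)
  18 -> (3,0)
  19 -> (3,1)
  20 -> (3,2)
  21 -> (3,3)
  22 -> (3,4)
  23 -> (3,5)
distinct pairs in image: 24 / 24 needed
  → bijection onto A×B; projections well-typed.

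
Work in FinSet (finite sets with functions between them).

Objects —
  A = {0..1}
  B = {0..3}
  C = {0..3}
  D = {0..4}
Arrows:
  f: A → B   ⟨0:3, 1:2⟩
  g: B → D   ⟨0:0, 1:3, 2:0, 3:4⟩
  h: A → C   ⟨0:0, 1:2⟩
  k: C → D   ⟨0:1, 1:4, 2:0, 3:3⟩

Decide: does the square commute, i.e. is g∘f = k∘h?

Path 1 = f;g:
  0 f→3 g→4
  1 f→2 g→0
  ⟦path⟧₁ = ⟨0:4, 1:0⟩
Path 2 = h;k:
  0 h→0 k→1
  1 h→2 k→0
  ⟦path⟧₂ = ⟨0:1, 1:0⟩
Equal? differ; not commutative

Answer: DOES NOT COMMUTE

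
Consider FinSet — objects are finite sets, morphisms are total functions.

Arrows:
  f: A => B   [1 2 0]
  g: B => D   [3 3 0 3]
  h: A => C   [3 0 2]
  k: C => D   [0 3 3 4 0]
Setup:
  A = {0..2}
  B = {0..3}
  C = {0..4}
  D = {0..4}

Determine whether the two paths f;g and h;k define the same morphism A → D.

Along f;g (path 1):
  0 f=>1 g=>3
  1 f=>2 g=>0
  2 f=>0 g=>3
  result₁ = [3 0 3]
Along h;k (path 2):
  0 h=>3 k=>4
  1 h=>0 k=>0
  2 h=>2 k=>3
  result₂ = [4 0 3]
Equal? distinct morphisms ✗

Answer: DOES NOT COMMUTE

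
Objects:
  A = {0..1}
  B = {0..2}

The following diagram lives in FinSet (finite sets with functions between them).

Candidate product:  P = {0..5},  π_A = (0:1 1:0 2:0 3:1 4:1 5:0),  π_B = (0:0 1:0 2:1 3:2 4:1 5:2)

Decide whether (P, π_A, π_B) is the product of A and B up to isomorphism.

|A|·|B| = 2·3 = 6;  |P| = 6
Check the pairing map k ↦ (π_A(k), π_B(k)):
  0 : (1,0)
  1 : (0,0)
  2 : (0,1)
  3 : (1,2)
  4 : (1,1)
  5 : (0,2)
distinct pairs in image: 6 / 6 needed
  → bijection onto A×B; projections well-typed.

Answer: VALID PRODUCT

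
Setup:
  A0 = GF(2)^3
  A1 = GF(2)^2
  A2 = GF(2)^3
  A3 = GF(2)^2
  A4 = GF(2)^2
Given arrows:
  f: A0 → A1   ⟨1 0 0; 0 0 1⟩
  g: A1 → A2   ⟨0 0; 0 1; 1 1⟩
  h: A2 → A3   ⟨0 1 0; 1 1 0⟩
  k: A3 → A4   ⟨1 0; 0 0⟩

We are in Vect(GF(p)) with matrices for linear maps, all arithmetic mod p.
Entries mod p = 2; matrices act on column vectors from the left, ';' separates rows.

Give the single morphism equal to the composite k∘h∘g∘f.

Answer: ⟨0 0 1; 0 0 0⟩

Work:
  e0=[1,0,0] f→[1,0] g→[0,0,1] h→[0,0] k→[0,0]
  e1=[0,1,0] f→[0,0] g→[0,0,0] h→[0,0] k→[0,0]
  e2=[0,0,1] f→[0,1] g→[0,1,1] h→[1,1] k→[1,0]
⟦path⟧: ⟨0 0 1; 0 0 0⟩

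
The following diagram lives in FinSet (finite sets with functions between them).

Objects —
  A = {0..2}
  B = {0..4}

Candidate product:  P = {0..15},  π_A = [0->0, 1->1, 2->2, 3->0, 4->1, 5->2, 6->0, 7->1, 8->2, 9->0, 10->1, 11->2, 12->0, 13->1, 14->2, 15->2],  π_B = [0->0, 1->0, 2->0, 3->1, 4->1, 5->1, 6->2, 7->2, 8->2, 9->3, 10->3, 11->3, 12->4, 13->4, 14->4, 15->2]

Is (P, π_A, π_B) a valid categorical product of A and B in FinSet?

Answer: NOT A VALID PRODUCT — |P|=16 ≠ |A|·|B|=15

Work:
|A|·|B| = 3·5 = 15;  |P| = 16
  → cardinalities differ; no bijection possible.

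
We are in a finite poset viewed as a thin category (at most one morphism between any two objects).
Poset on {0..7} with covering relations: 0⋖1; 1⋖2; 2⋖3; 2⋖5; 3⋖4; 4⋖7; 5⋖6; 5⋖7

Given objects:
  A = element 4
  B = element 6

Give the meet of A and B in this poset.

Answer: A∧B = 2

Trace:
{x : x⊑A ∧ x⊑B} = {0,1,2}  (A=4, B=6)
  0 ⊑ 2
  1 ⊑ 2
  2 ⊑ 2
glb = 2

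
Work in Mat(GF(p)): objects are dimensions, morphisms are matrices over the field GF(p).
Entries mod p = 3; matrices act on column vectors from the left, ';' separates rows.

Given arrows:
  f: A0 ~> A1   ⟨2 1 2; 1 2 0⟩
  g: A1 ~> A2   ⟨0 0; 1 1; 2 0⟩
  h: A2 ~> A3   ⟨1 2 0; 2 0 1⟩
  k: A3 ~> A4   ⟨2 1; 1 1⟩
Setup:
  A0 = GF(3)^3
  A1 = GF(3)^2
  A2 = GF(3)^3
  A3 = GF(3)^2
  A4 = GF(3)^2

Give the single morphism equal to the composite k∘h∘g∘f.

  e0=⟨1,0,0⟩ f~>⟨2,1⟩ g~>⟨0,0,1⟩ h~>⟨0,1⟩ k~>⟨1,1⟩
  e1=⟨0,1,0⟩ f~>⟨1,2⟩ g~>⟨0,0,2⟩ h~>⟨0,2⟩ k~>⟨2,2⟩
  e2=⟨0,0,1⟩ f~>⟨2,0⟩ g~>⟨0,2,1⟩ h~>⟨1,1⟩ k~>⟨0,2⟩
⟦path⟧: ⟨1 2 0; 1 2 2⟩

Answer: ⟨1 2 0; 1 2 2⟩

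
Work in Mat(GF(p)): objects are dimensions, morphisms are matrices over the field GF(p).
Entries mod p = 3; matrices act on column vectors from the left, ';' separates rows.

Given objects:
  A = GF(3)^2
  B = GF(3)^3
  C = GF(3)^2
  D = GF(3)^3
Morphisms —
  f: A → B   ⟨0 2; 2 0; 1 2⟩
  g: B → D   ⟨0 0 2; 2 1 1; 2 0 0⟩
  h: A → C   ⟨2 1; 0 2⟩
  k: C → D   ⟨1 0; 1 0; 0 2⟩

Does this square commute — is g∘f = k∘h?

Path 1 = f;g:
  e0=(1,0) f→(0,2,1) g→(2,0,0)
  e1=(0,1) f→(2,0,2) g→(1,0,1)
  result₁ = ⟨2 1; 0 0; 0 1⟩
Path 2 = h;k:
  e0=(1,0) h→(2,0) k→(2,2,0)
  e1=(0,1) h→(1,2) k→(1,1,1)
  result₂ = ⟨2 1; 2 1; 0 1⟩
Equal? distinct morphisms ✗

Answer: DOES NOT COMMUTE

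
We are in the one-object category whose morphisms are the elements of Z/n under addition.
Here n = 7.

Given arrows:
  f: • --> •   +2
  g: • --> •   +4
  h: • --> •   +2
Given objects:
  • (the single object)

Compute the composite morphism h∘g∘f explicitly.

Answer: +1

Derivation:
  0 +2≡2 +4≡6 +2≡1  (mod 7)
composite: +1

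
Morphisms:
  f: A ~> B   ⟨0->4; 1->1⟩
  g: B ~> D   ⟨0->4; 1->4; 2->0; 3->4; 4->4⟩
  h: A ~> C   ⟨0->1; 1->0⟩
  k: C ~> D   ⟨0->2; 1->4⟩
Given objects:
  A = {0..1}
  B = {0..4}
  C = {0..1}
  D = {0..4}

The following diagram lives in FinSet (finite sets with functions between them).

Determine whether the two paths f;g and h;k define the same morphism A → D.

Answer: DOES NOT COMMUTE

Work:
Path 1 = f;g:
  0 f~>4 g~>4
  1 f~>1 g~>4
  ⟦path⟧₁ = ⟨0->4; 1->4⟩
Path 2 = h;k:
  0 h~>1 k~>4
  1 h~>0 k~>2
  ⟦path⟧₂ = ⟨0->4; 1->2⟩
Equal? distinct morphisms ✗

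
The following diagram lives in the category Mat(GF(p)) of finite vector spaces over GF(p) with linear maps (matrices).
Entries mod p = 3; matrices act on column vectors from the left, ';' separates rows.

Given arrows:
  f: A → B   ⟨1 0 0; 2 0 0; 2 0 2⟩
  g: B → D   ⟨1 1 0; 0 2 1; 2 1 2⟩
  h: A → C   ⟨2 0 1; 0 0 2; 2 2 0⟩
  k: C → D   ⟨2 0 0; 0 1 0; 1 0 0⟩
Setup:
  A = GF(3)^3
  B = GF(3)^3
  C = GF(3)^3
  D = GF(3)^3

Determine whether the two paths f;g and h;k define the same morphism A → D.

Path 1 = f;g:
  e0=(1,0,0) f→(1,2,2) g→(0,0,2)
  e1=(0,1,0) f→(0,0,0) g→(0,0,0)
  e2=(0,0,1) f→(0,0,2) g→(0,2,1)
  result₁ = ⟨0 0 0; 0 0 2; 2 0 1⟩
Path 2 = h;k:
  e0=(1,0,0) h→(2,0,2) k→(1,0,2)
  e1=(0,1,0) h→(0,0,2) k→(0,0,0)
  e2=(0,0,1) h→(1,2,0) k→(2,2,1)
  result₂ = ⟨1 0 2; 0 0 2; 2 0 1⟩
Equal? NO — does not commute

Answer: DOES NOT COMMUTE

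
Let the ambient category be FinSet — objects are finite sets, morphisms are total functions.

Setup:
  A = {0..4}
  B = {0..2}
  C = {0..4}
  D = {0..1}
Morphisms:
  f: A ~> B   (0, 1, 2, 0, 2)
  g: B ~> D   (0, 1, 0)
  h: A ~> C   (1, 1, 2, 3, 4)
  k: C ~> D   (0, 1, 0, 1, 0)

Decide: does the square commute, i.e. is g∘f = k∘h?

Answer: DOES NOT COMMUTE

Derivation:
Path 1 = f;g:
  0 f~>0 g~>0
  1 f~>1 g~>1
  2 f~>2 g~>0
  3 f~>0 g~>0
  4 f~>2 g~>0
  result₁ = (0, 1, 0, 0, 0)
Path 2 = h;k:
  0 h~>1 k~>1
  1 h~>1 k~>1
  2 h~>2 k~>0
  3 h~>3 k~>1
  4 h~>4 k~>0
  result₂ = (1, 1, 0, 1, 0)
Equal? distinct morphisms ✗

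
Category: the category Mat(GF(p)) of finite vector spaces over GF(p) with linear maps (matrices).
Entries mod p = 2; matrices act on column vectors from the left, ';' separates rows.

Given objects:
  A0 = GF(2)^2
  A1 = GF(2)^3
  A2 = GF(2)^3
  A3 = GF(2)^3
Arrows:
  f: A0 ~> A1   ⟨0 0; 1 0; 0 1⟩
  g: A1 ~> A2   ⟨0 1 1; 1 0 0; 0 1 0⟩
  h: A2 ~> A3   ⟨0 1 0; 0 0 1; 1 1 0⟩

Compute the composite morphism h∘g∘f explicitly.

  e0=(1,0) f~>(0,1,0) g~>(1,0,1) h~>(0,1,1)
  e1=(0,1) f~>(0,0,1) g~>(1,0,0) h~>(0,0,1)
⟦path⟧: ⟨0 0; 1 0; 1 1⟩

Answer: ⟨0 0; 1 0; 1 1⟩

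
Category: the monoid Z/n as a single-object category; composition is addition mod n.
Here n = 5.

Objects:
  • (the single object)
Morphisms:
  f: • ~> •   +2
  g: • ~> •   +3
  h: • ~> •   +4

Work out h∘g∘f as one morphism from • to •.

Answer: +4

Derivation:
  0 +2≡2 +3≡0 +4≡4  (mod 5)
result: +4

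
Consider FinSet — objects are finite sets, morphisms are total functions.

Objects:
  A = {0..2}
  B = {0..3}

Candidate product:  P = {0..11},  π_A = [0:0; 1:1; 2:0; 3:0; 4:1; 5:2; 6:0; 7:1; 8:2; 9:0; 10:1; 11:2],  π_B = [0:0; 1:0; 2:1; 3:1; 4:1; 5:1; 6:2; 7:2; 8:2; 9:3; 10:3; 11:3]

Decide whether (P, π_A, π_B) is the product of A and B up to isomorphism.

|A|·|B| = 3·4 = 12;  |P| = 12
Check the pairing map k ↦ (π_A(k), π_B(k)):
  0 : (0,0)
  1 : (1,0)
  2 : (0,1)
  3 : (0,1)  ✗ repeats pair of k=2
  4 : (1,1)
  5 : (2,1)
  6 : (0,2)
  7 : (1,2)
  8 : (2,2)
  9 : (0,3)
  10 : (1,3)
  11 : (2,3)
distinct pairs in image: 11 / 12 needed
  → (0,1) hit at k=2 and k=3

Answer: NOT A VALID PRODUCT — duplicate pair at indices 3,2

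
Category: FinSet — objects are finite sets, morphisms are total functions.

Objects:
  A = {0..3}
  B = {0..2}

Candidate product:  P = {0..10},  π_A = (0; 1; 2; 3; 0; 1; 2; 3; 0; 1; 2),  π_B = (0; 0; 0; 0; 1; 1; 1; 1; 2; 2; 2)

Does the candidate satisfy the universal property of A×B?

Answer: NOT A VALID PRODUCT — |P|=11 ≠ |A|·|B|=12

Work:
|A|·|B| = 4·3 = 12;  |P| = 11
  → cardinalities differ; no bijection possible.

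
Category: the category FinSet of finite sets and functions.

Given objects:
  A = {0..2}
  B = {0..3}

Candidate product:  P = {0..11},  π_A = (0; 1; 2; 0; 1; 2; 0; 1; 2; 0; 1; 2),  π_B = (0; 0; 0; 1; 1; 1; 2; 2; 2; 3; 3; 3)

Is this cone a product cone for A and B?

Answer: VALID PRODUCT

Work:
|A|·|B| = 3·4 = 12;  |P| = 12
Check the pairing map k ↦ (π_A(k), π_B(k)):
  0 -> (0,0)
  1 -> (1,0)
  2 -> (2,0)
  3 -> (0,1)
  4 -> (1,1)
  5 -> (2,1)
  6 -> (0,2)
  7 -> (1,2)
  8 -> (2,2)
  9 -> (0,3)
  10 -> (1,3)
  11 -> (2,3)
distinct pairs in image: 12 / 12 needed
  → bijection onto A×B; projections well-typed.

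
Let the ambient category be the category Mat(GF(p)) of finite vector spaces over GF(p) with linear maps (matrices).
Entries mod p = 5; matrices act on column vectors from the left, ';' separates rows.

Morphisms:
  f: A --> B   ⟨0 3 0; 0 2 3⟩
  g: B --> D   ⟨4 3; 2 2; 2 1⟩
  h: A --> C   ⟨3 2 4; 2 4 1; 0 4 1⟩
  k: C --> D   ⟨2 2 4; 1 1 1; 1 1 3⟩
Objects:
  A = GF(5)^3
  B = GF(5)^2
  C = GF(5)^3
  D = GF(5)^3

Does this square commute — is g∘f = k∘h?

Answer: COMMUTES

Derivation:
Along f;g (path 1):
  e0=[1,0,0] f-->[0,0] g-->[0,0,0]
  e1=[0,1,0] f-->[3,2] g-->[3,0,3]
  e2=[0,0,1] f-->[0,3] g-->[4,1,3]
  ⟦path⟧₁ = ⟨0 3 4; 0 0 1; 0 3 3⟩
Along h;k (path 2):
  e0=[1,0,0] h-->[3,2,0] k-->[0,0,0]
  e1=[0,1,0] h-->[2,4,4] k-->[3,0,3]
  e2=[0,0,1] h-->[4,1,1] k-->[4,1,3]
  ⟦path⟧₂ = ⟨0 3 4; 0 0 1; 0 3 3⟩
Equal? YES — commutes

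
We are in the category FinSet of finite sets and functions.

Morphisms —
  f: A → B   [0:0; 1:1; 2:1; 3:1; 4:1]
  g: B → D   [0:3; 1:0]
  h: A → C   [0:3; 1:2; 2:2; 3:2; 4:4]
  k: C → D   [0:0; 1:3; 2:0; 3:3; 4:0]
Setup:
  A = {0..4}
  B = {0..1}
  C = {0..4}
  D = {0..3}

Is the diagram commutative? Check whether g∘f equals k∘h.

Path 1 = f;g:
  0 f→0 g→3
  1 f→1 g→0
  2 f→1 g→0
  3 f→1 g→0
  4 f→1 g→0
  ⟦path⟧₁ = [0:3; 1:0; 2:0; 3:0; 4:0]
Path 2 = h;k:
  0 h→3 k→3
  1 h→2 k→0
  2 h→2 k→0
  3 h→2 k→0
  4 h→4 k→0
  ⟦path⟧₂ = [0:3; 1:0; 2:0; 3:0; 4:0]
Equal? same morphism ✓

Answer: COMMUTES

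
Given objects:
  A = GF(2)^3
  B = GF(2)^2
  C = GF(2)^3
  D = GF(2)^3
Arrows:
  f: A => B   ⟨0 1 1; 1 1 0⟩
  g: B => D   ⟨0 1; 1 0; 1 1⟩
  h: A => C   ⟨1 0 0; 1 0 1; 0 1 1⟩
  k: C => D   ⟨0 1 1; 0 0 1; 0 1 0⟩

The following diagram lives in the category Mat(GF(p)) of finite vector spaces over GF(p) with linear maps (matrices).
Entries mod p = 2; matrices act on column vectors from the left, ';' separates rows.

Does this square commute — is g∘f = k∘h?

1) trace f;g:
  e0=[1,0,0] f=>[0,1] g=>[1,0,1]
  e1=[0,1,0] f=>[1,1] g=>[1,1,0]
  e2=[0,0,1] f=>[1,0] g=>[0,1,1]
  result₁ = ⟨1 1 0; 0 1 1; 1 0 1⟩
2) trace h;k:
  e0=[1,0,0] h=>[1,1,0] k=>[1,0,1]
  e1=[0,1,0] h=>[0,0,1] k=>[1,1,0]
  e2=[0,0,1] h=>[0,1,1] k=>[0,1,1]
  result₂ = ⟨1 1 0; 0 1 1; 1 0 1⟩
Equal? YES — commutes

Answer: COMMUTES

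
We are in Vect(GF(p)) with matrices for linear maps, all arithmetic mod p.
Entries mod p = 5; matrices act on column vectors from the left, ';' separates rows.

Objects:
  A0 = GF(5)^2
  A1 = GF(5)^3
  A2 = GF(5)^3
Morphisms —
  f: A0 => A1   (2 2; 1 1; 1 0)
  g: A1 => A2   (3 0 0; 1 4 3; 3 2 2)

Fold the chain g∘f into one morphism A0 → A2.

  e0=(1,0) f=>(2,1,1) g=>(1,4,0)
  e1=(0,1) f=>(2,1,0) g=>(1,1,3)
composite: (1 1; 4 1; 0 3)

Answer: (1 1; 4 1; 0 3)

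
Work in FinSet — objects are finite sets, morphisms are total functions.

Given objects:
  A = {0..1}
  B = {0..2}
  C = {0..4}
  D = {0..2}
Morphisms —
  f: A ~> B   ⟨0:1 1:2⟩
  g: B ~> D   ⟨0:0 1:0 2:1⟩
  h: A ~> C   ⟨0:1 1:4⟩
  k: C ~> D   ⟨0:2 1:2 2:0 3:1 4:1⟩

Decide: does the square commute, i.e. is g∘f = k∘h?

Answer: DOES NOT COMMUTE

Derivation:
Path 1 = f;g:
  0 f~>1 g~>0
  1 f~>2 g~>1
  ⟦path⟧₁ = ⟨0:0 1:1⟩
Path 2 = h;k:
  0 h~>1 k~>2
  1 h~>4 k~>1
  ⟦path⟧₂ = ⟨0:2 1:1⟩
Equal? distinct morphisms ✗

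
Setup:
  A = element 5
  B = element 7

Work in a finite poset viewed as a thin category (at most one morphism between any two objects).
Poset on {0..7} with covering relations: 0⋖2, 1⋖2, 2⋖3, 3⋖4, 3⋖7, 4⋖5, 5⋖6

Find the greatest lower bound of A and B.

Answer: A∧B = 3

Work:
{x : x<=A ∧ x<=B} = {0,1,2,3}  (A=5, B=7)
  0 <= 3
  1 <= 3
  2 <= 3
  3 <= 3
glb = 3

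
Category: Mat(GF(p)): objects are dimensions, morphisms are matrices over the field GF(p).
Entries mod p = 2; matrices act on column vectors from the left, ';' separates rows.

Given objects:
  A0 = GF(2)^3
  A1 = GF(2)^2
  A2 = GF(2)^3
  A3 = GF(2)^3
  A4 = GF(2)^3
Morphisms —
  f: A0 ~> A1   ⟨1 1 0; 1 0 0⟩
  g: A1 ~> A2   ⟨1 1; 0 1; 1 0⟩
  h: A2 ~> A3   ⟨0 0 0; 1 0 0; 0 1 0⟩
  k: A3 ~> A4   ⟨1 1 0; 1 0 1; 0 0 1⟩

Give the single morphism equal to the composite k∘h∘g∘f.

  e0=[1,0,0] f~>[1,1] g~>[0,1,1] h~>[0,0,1] k~>[0,1,1]
  e1=[0,1,0] f~>[1,0] g~>[1,0,1] h~>[0,1,0] k~>[1,0,0]
  e2=[0,0,1] f~>[0,0] g~>[0,0,0] h~>[0,0,0] k~>[0,0,0]
result: ⟨0 1 0; 1 0 0; 1 0 0⟩

Answer: ⟨0 1 0; 1 0 0; 1 0 0⟩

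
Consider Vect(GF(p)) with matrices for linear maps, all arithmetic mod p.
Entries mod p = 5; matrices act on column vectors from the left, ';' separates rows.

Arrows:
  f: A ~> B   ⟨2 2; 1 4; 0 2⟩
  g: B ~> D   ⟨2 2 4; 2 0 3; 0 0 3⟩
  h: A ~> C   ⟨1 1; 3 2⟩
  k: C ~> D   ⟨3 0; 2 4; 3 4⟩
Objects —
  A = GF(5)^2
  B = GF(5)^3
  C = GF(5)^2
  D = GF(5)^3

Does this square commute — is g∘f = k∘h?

Along f;g (path 1):
  e0=(1,0) f~>(2,1,0) g~>(1,4,0)
  e1=(0,1) f~>(2,4,2) g~>(0,0,1)
  composite₁ = ⟨1 0; 4 0; 0 1⟩
Along h;k (path 2):
  e0=(1,0) h~>(1,3) k~>(3,4,0)
  e1=(0,1) h~>(1,2) k~>(3,0,1)
  composite₂ = ⟨3 3; 4 0; 0 1⟩
Equal? differ; not commutative

Answer: DOES NOT COMMUTE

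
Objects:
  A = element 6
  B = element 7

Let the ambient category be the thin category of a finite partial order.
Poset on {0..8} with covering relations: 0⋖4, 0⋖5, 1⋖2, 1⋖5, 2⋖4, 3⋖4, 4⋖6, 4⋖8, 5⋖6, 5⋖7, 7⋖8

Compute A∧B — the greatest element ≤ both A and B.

Answer: A∧B = 5

Trace:
Lower bounds of A=6 and B=7: {0,1,5}
  0 ⊑ 5
  1 ⊑ 5
  5 ⊑ 5
glb = 5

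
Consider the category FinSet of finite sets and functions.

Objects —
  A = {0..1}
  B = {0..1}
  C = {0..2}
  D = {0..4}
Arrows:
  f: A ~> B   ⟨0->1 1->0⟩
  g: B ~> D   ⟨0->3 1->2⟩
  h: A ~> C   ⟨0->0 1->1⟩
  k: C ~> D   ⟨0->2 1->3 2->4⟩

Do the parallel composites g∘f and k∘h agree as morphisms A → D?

Answer: COMMUTES

Derivation:
Along f;g (path 1):
  0 f~>1 g~>2
  1 f~>0 g~>3
  ⟦path⟧₁ = ⟨0->2 1->3⟩
Along h;k (path 2):
  0 h~>0 k~>2
  1 h~>1 k~>3
  ⟦path⟧₂ = ⟨0->2 1->3⟩
Equal? same morphism ✓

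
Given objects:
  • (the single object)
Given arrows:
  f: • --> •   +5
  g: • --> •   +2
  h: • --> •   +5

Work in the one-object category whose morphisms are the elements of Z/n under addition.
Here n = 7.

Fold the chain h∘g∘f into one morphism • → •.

  0 +5≡5 +2≡0 +5≡5  (mod 7)
result: +5

Answer: +5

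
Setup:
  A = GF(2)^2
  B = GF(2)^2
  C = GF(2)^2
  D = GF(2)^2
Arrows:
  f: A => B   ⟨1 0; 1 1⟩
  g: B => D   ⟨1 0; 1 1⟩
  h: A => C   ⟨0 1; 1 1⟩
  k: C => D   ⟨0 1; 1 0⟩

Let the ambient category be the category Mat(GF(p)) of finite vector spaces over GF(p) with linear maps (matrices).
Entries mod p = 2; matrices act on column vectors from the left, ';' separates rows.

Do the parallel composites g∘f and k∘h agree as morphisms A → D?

Answer: DOES NOT COMMUTE

Work:
Along f;g (path 1):
  e0=⟨1,0⟩ f=>⟨1,1⟩ g=>⟨1,0⟩
  e1=⟨0,1⟩ f=>⟨0,1⟩ g=>⟨0,1⟩
  composite₁ = ⟨1 0; 0 1⟩
Along h;k (path 2):
  e0=⟨1,0⟩ h=>⟨0,1⟩ k=>⟨1,0⟩
  e1=⟨0,1⟩ h=>⟨1,1⟩ k=>⟨1,1⟩
  composite₂ = ⟨1 1; 0 1⟩
Equal? differ; not commutative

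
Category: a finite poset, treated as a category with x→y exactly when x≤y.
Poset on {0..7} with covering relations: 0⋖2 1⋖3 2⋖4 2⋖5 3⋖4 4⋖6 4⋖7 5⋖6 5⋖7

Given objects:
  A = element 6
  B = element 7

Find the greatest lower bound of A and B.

Common predecessors of 6,7: {0,1,2,3,4,5}
  maximal lower bounds 4 and 5 are incomparable: neither 4<=5 nor 5<=4
→ no greatest lower bound exists

Answer: NO MEET EXISTS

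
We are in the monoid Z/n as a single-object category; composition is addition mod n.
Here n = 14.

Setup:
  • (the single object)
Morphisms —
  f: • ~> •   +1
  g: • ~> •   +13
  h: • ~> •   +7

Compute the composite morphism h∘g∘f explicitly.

  0 +1≡1 +13≡0 +7≡7  (mod 14)
result: +7

Answer: +7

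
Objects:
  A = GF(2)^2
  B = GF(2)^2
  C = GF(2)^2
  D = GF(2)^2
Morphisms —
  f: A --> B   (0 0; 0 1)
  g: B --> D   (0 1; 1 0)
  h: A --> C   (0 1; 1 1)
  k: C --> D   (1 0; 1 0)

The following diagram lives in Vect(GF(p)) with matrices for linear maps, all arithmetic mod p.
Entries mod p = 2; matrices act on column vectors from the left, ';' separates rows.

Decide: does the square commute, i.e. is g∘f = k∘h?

Along f;g (path 1):
  e0=(1,0) f-->(0,0) g-->(0,0)
  e1=(0,1) f-->(0,1) g-->(1,0)
  result₁ = (0 1; 0 0)
Along h;k (path 2):
  e0=(1,0) h-->(0,1) k-->(0,0)
  e1=(0,1) h-->(1,1) k-->(1,1)
  result₂ = (0 1; 0 1)
Equal? differ; not commutative

Answer: DOES NOT COMMUTE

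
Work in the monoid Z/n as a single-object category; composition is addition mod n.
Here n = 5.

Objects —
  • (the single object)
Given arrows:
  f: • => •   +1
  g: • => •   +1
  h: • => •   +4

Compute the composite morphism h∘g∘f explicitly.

  0 +1≡1 +1≡2 +4≡1  (mod 5)
⟦path⟧: +1

Answer: +1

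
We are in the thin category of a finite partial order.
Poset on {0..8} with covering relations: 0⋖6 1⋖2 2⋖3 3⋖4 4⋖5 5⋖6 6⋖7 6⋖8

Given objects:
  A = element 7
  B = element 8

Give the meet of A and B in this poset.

{x : x⊑A ∧ x⊑B} = {0,1,2,3,4,5,6}  (A=7, B=8)
  0 ⊑ 6
  1 ⊑ 6
  2 ⊑ 6
  3 ⊑ 6
  4 ⊑ 6
  5 ⊑ 6
  6 ⊑ 6
glb = 6

Answer: A∧B = 6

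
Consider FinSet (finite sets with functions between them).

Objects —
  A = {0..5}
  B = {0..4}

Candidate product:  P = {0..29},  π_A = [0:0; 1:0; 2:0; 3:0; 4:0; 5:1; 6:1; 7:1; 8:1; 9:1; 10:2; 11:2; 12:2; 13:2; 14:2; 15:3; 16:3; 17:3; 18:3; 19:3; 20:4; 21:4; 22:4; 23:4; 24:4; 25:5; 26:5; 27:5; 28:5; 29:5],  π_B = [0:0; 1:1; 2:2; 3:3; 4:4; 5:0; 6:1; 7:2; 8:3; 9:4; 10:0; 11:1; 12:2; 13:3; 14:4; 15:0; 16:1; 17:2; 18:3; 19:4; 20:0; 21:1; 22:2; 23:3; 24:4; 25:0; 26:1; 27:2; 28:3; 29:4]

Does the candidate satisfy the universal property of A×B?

|A|·|B| = 6·5 = 30;  |P| = 30
Check the pairing map k ↦ (π_A(k), π_B(k)):
  0 : (0,0)
  1 : (0,1)
  2 : (0,2)
  3 : (0,3)
  4 : (0,4)
  5 : (1,0)
  6 : (1,1)
  7 : (1,2)
  8 : (1,3)
  9 : (1,4)
  10 : (2,0)
  11 : (2,1)
  12 : (2,2)
  13 : (2,3)
  14 : (2,4)
  15 : (3,0)
  16 : (3,1)
  17 : (3,2)
  18 : (3,3)
  19 : (3,4)
  20 : (4,0)
  21 : (4,1)
  22 : (4,2)
  23 : (4,3)
  24 : (4,4)
  25 : (5,0)
  26 : (5,1)
  27 : (5,2)
  28 : (5,3)
  29 : (5,4)
distinct pairs in image: 30 / 30 needed
  → bijection onto A×B; projections well-typed.

Answer: VALID PRODUCT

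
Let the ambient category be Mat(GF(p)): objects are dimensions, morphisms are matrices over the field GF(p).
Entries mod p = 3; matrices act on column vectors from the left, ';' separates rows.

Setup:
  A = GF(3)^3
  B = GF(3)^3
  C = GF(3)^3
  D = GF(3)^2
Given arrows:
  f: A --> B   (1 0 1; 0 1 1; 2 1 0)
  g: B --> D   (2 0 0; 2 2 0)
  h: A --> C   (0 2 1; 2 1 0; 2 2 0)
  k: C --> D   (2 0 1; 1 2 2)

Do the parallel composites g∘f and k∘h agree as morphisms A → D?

1) trace f;g:
  e0=[1,0,0] f-->[1,0,2] g-->[2,2]
  e1=[0,1,0] f-->[0,1,1] g-->[0,2]
  e2=[0,0,1] f-->[1,1,0] g-->[2,1]
  result₁ = (2 0 2; 2 2 1)
2) trace h;k:
  e0=[1,0,0] h-->[0,2,2] k-->[2,2]
  e1=[0,1,0] h-->[2,1,2] k-->[0,2]
  e2=[0,0,1] h-->[1,0,0] k-->[2,1]
  result₂ = (2 0 2; 2 2 1)
Equal? same morphism ✓

Answer: COMMUTES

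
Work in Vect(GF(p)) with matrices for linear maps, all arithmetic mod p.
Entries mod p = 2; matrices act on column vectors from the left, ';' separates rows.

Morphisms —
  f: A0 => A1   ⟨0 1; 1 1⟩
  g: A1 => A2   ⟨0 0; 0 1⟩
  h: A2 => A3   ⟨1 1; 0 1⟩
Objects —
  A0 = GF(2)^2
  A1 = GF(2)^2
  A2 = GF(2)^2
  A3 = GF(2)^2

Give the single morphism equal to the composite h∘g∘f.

  e0=[1,0] f=>[0,1] g=>[0,1] h=>[1,1]
  e1=[0,1] f=>[1,1] g=>[0,1] h=>[1,1]
composite: ⟨1 1; 1 1⟩

Answer: ⟨1 1; 1 1⟩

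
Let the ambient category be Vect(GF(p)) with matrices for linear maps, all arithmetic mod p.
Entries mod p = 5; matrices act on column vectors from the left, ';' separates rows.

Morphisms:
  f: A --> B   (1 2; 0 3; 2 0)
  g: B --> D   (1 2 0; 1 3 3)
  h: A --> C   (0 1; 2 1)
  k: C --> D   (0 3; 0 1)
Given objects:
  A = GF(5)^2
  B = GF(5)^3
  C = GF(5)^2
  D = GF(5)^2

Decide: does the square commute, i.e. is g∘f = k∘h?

Answer: COMMUTES

Derivation:
1) trace f;g:
  e0=(1,0) f-->(1,0,2) g-->(1,2)
  e1=(0,1) f-->(2,3,0) g-->(3,1)
  composite₁ = (1 3; 2 1)
2) trace h;k:
  e0=(1,0) h-->(0,2) k-->(1,2)
  e1=(0,1) h-->(1,1) k-->(3,1)
  composite₂ = (1 3; 2 1)
Equal? YES — commutes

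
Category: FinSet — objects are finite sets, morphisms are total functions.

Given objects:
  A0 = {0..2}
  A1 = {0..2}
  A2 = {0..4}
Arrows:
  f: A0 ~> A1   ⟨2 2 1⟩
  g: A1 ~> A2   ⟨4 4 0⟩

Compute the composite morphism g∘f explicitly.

  0 f~>2 g~>0
  1 f~>2 g~>0
  2 f~>1 g~>4
composite: ⟨0 0 4⟩

Answer: ⟨0 0 4⟩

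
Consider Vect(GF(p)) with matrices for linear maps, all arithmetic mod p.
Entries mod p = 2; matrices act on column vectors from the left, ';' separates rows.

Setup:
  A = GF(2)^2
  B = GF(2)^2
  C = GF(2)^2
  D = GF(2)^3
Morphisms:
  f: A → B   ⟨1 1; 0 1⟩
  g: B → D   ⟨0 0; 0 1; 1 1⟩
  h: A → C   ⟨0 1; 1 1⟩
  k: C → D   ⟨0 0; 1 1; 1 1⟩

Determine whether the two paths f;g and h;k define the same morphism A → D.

Answer: DOES NOT COMMUTE

Derivation:
1) trace f;g:
  e0=(1,0) f→(1,0) g→(0,0,1)
  e1=(0,1) f→(1,1) g→(0,1,0)
  ⟦path⟧₁ = ⟨0 0; 0 1; 1 0⟩
2) trace h;k:
  e0=(1,0) h→(0,1) k→(0,1,1)
  e1=(0,1) h→(1,1) k→(0,0,0)
  ⟦path⟧₂ = ⟨0 0; 1 0; 1 0⟩
Equal? distinct morphisms ✗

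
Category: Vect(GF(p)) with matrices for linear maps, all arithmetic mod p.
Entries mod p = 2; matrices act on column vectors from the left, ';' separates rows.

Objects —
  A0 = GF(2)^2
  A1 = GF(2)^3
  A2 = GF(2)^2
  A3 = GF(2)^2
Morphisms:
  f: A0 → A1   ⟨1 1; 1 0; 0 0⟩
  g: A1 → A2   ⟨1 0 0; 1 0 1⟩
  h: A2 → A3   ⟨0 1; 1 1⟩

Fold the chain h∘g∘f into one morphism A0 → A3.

  e0=(1,0) f→(1,1,0) g→(1,1) h→(1,0)
  e1=(0,1) f→(1,0,0) g→(1,1) h→(1,0)
result: ⟨1 1; 0 0⟩

Answer: ⟨1 1; 0 0⟩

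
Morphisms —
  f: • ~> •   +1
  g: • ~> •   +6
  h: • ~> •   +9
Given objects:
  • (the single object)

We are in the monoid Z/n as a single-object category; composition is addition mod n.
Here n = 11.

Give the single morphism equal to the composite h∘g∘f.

Answer: +5

Derivation:
  0 +1≡1 +6≡7 +9≡5  (mod 11)
⟦path⟧: +5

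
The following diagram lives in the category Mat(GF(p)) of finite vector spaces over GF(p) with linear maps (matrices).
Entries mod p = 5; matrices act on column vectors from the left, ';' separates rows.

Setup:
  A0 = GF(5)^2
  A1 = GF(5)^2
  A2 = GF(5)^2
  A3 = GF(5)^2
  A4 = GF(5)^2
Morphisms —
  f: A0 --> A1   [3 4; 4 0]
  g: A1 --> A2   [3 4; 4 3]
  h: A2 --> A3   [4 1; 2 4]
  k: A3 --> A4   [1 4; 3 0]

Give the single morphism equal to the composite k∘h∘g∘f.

  e0=(1,0) f-->(3,4) g-->(0,4) h-->(4,1) k-->(3,2)
  e1=(0,1) f-->(4,0) g-->(2,1) h-->(4,3) k-->(1,2)
⟦path⟧: [3 1; 2 2]

Answer: [3 1; 2 2]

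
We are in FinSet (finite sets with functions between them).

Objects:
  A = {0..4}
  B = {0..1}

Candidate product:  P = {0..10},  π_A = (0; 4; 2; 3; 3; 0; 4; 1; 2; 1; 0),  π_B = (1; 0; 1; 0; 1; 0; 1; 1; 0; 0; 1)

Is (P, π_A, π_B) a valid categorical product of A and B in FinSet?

Answer: NOT A VALID PRODUCT — |P|=11 ≠ |A|·|B|=10

Trace:
|A|·|B| = 5·2 = 10;  |P| = 11
  → cardinalities differ; no bijection possible.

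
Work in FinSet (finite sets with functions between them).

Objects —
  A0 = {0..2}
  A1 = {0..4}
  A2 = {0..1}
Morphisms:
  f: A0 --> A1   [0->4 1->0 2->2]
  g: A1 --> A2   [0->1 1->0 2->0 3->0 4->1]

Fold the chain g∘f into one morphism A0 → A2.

Answer: [0->1 1->1 2->0]

Derivation:
  0 f-->4 g-->1
  1 f-->0 g-->1
  2 f-->2 g-->0
result: [0->1 1->1 2->0]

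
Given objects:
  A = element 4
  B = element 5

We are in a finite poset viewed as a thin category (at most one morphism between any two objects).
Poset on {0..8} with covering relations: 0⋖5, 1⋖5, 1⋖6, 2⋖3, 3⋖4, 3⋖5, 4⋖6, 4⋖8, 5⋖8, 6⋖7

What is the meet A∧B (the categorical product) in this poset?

Lower bounds of A=4 and B=5: {2,3}
  2 ⊑ 3
  3 ⊑ 3
glb = 3

Answer: A∧B = 3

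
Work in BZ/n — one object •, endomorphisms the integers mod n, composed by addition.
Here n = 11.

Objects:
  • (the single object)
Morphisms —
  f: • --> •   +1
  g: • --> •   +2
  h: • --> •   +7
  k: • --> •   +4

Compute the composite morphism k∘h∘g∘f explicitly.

Answer: +3

Trace:
  0 +1≡1 +2≡3 +7≡10 +4≡3  (mod 11)
⟦path⟧: +3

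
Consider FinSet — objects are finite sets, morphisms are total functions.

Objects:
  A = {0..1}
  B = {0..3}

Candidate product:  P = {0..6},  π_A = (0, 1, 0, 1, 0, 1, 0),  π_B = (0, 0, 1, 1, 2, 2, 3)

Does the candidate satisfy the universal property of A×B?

|A|·|B| = 2·4 = 8;  |P| = 7
  → cardinalities differ; no bijection possible.

Answer: NOT A VALID PRODUCT — |P|=7 ≠ |A|·|B|=8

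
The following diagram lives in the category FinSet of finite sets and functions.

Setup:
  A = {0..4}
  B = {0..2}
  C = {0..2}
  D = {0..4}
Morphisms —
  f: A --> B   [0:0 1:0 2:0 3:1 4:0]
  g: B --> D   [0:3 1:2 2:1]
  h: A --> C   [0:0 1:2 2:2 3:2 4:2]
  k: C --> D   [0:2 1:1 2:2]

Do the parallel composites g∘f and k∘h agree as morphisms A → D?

Answer: DOES NOT COMMUTE

Work:
1) trace f;g:
  0 f-->0 g-->3
  1 f-->0 g-->3
  2 f-->0 g-->3
  3 f-->1 g-->2
  4 f-->0 g-->3
  ⟦path⟧₁ = [0:3 1:3 2:3 3:2 4:3]
2) trace h;k:
  0 h-->0 k-->2
  1 h-->2 k-->2
  2 h-->2 k-->2
  3 h-->2 k-->2
  4 h-->2 k-->2
  ⟦path⟧₂ = [0:2 1:2 2:2 3:2 4:2]
Equal? NO — does not commute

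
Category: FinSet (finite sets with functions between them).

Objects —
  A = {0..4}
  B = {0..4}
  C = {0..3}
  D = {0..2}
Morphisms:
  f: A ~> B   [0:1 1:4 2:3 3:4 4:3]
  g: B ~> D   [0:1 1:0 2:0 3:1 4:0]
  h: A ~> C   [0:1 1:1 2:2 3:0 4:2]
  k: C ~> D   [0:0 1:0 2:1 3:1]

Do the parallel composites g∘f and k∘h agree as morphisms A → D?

Answer: COMMUTES

Trace:
Along f;g (path 1):
  0 f~>1 g~>0
  1 f~>4 g~>0
  2 f~>3 g~>1
  3 f~>4 g~>0
  4 f~>3 g~>1
  ⟦path⟧₁ = [0:0 1:0 2:1 3:0 4:1]
Along h;k (path 2):
  0 h~>1 k~>0
  1 h~>1 k~>0
  2 h~>2 k~>1
  3 h~>0 k~>0
  4 h~>2 k~>1
  ⟦path⟧₂ = [0:0 1:0 2:1 3:0 4:1]
Equal? YES — commutes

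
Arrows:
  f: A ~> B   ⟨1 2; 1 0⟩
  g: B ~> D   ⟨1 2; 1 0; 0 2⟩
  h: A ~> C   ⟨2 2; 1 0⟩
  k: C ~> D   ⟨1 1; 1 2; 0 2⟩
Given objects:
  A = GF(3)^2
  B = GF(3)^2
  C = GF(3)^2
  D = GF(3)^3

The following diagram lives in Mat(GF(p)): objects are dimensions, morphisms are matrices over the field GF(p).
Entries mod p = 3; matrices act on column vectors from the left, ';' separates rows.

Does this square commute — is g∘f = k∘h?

Answer: COMMUTES

Derivation:
1) trace f;g:
  e0=⟨1,0⟩ f~>⟨1,1⟩ g~>⟨0,1,2⟩
  e1=⟨0,1⟩ f~>⟨2,0⟩ g~>⟨2,2,0⟩
  composite₁ = ⟨0 2; 1 2; 2 0⟩
2) trace h;k:
  e0=⟨1,0⟩ h~>⟨2,1⟩ k~>⟨0,1,2⟩
  e1=⟨0,1⟩ h~>⟨2,0⟩ k~>⟨2,2,0⟩
  composite₂ = ⟨0 2; 1 2; 2 0⟩
Equal? equal; square commutes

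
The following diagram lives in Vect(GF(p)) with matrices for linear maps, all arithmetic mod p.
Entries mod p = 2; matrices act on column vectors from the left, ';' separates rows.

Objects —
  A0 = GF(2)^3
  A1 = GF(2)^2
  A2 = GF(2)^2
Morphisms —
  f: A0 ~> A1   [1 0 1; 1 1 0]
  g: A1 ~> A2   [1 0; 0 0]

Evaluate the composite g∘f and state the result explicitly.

  e0=⟨1,0,0⟩ f~>⟨1,1⟩ g~>⟨1,0⟩
  e1=⟨0,1,0⟩ f~>⟨0,1⟩ g~>⟨0,0⟩
  e2=⟨0,0,1⟩ f~>⟨1,0⟩ g~>⟨1,0⟩
composite: [1 0 1; 0 0 0]

Answer: [1 0 1; 0 0 0]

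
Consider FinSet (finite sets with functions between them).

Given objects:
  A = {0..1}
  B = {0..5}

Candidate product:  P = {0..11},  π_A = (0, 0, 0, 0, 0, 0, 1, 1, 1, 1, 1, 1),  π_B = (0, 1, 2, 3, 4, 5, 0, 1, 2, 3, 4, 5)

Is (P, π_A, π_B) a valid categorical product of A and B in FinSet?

Answer: VALID PRODUCT

Derivation:
|A|·|B| = 2·6 = 12;  |P| = 12
Check the pairing map k ↦ (π_A(k), π_B(k)):
  0 ↦ (0,0)
  1 ↦ (0,1)
  2 ↦ (0,2)
  3 ↦ (0,3)
  4 ↦ (0,4)
  5 ↦ (0,5)
  6 ↦ (1,0)
  7 ↦ (1,1)
  8 ↦ (1,2)
  9 ↦ (1,3)
  10 ↦ (1,4)
  11 ↦ (1,5)
distinct pairs in image: 12 / 12 needed
  → bijection onto A×B; projections well-typed.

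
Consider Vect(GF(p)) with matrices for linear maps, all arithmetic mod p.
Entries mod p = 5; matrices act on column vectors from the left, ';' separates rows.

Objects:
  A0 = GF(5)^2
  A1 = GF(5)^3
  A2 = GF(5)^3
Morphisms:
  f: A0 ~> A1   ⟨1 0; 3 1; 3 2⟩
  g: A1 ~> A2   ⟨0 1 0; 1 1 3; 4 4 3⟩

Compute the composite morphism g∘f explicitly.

Answer: ⟨3 1; 3 2; 0 0⟩

Trace:
  e0=(1,0) f~>(1,3,3) g~>(3,3,0)
  e1=(0,1) f~>(0,1,2) g~>(1,2,0)
⟦path⟧: ⟨3 1; 3 2; 0 0⟩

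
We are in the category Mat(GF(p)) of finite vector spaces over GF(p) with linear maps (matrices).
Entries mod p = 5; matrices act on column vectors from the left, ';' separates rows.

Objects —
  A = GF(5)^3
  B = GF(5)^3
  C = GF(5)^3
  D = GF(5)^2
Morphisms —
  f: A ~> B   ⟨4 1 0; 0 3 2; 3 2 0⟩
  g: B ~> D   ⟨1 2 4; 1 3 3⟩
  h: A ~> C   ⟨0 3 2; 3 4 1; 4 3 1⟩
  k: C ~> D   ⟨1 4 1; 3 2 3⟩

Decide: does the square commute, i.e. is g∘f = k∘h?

Answer: DOES NOT COMMUTE

Work:
1) trace f;g:
  e0=[1,0,0] f~>[4,0,3] g~>[1,3]
  e1=[0,1,0] f~>[1,3,2] g~>[0,1]
  e2=[0,0,1] f~>[0,2,0] g~>[4,1]
  ⟦path⟧₁ = ⟨1 0 4; 3 1 1⟩
2) trace h;k:
  e0=[1,0,0] h~>[0,3,4] k~>[1,3]
  e1=[0,1,0] h~>[3,4,3] k~>[2,1]
  e2=[0,0,1] h~>[2,1,1] k~>[2,1]
  ⟦path⟧₂ = ⟨1 2 2; 3 1 1⟩
Equal? NO — does not commute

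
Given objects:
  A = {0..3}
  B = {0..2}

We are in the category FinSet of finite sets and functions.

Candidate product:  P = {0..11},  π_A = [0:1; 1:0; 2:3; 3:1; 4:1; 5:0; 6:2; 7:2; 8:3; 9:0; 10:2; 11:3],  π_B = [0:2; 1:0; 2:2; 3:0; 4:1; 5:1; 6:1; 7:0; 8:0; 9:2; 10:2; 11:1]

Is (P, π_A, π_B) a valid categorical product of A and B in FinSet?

Answer: VALID PRODUCT

Work:
|A|·|B| = 4·3 = 12;  |P| = 12
Check the pairing map k ↦ (π_A(k), π_B(k)):
  0 : (1,2)
  1 : (0,0)
  2 : (3,2)
  3 : (1,0)
  4 : (1,1)
  5 : (0,1)
  6 : (2,1)
  7 : (2,0)
  8 : (3,0)
  9 : (0,2)
  10 : (2,2)
  11 : (3,1)
distinct pairs in image: 12 / 12 needed
  → bijection onto A×B; projections well-typed.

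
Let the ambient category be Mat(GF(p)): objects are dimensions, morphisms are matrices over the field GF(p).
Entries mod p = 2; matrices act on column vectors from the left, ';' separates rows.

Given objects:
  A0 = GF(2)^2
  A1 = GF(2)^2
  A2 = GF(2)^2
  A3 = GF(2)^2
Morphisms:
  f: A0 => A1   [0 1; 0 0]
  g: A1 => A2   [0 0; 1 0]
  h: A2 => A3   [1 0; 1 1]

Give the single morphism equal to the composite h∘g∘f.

  e0=⟨1,0⟩ f=>⟨0,0⟩ g=>⟨0,0⟩ h=>⟨0,0⟩
  e1=⟨0,1⟩ f=>⟨1,0⟩ g=>⟨0,1⟩ h=>⟨0,1⟩
⟦path⟧: [0 0; 0 1]

Answer: [0 0; 0 1]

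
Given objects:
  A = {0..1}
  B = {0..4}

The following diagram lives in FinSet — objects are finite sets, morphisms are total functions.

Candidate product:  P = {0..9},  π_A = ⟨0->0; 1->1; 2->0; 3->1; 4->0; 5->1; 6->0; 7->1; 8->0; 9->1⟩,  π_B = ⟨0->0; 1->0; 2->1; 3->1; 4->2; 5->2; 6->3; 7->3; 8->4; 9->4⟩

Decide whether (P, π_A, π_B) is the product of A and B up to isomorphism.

Answer: VALID PRODUCT

Trace:
|A|·|B| = 2·5 = 10;  |P| = 10
Check the pairing map k ↦ (π_A(k), π_B(k)):
  0 -> (0,0)
  1 -> (1,0)
  2 -> (0,1)
  3 -> (1,1)
  4 -> (0,2)
  5 -> (1,2)
  6 -> (0,3)
  7 -> (1,3)
  8 -> (0,4)
  9 -> (1,4)
distinct pairs in image: 10 / 10 needed
  → bijection onto A×B; projections well-typed.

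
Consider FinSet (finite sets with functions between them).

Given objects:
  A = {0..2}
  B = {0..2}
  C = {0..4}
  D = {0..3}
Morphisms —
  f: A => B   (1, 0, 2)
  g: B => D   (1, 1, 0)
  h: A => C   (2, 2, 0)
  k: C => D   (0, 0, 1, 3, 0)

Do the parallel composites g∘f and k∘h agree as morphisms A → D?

Answer: COMMUTES

Trace:
Path 1 = f;g:
  0 f=>1 g=>1
  1 f=>0 g=>1
  2 f=>2 g=>0
  ⟦path⟧₁ = (1, 1, 0)
Path 2 = h;k:
  0 h=>2 k=>1
  1 h=>2 k=>1
  2 h=>0 k=>0
  ⟦path⟧₂ = (1, 1, 0)
Equal? equal; square commutes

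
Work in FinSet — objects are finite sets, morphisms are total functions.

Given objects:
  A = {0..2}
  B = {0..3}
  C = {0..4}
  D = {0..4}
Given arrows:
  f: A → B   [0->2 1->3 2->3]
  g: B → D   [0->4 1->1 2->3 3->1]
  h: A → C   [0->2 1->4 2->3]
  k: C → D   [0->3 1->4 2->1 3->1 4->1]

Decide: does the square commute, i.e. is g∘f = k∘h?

Path 1 = f;g:
  0 f→2 g→3
  1 f→3 g→1
  2 f→3 g→1
  composite₁ = [0->3 1->1 2->1]
Path 2 = h;k:
  0 h→2 k→1
  1 h→4 k→1
  2 h→3 k→1
  composite₂ = [0->1 1->1 2->1]
Equal? NO — does not commute

Answer: DOES NOT COMMUTE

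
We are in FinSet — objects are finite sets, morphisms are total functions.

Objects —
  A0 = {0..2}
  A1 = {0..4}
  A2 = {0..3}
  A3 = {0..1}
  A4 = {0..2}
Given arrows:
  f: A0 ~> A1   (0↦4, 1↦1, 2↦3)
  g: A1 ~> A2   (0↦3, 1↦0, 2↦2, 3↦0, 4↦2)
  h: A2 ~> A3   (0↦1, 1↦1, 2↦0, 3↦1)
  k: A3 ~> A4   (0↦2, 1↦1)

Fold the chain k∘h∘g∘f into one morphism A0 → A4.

  0 f~>4 g~>2 h~>0 k~>2
  1 f~>1 g~>0 h~>1 k~>1
  2 f~>3 g~>0 h~>1 k~>1
composite: (0↦2, 1↦1, 2↦1)

Answer: (0↦2, 1↦1, 2↦1)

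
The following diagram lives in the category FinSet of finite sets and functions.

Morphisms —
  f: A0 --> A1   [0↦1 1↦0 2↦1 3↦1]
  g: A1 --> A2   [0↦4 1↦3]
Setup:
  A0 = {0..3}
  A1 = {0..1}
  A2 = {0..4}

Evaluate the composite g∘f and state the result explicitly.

Answer: [0↦3 1↦4 2↦3 3↦3]

Derivation:
  0 f-->1 g-->3
  1 f-->0 g-->4
  2 f-->1 g-->3
  3 f-->1 g-->3
composite: [0↦3 1↦4 2↦3 3↦3]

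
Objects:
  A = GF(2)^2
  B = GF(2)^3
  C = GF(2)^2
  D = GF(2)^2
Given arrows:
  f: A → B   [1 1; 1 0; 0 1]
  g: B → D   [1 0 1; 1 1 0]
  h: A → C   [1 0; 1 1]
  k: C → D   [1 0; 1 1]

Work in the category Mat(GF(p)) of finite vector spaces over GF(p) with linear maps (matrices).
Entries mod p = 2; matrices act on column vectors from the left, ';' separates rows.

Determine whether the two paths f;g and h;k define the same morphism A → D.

Path 1 = f;g:
  e0=(1,0) f→(1,1,0) g→(1,0)
  e1=(0,1) f→(1,0,1) g→(0,1)
  composite₁ = [1 0; 0 1]
Path 2 = h;k:
  e0=(1,0) h→(1,1) k→(1,0)
  e1=(0,1) h→(0,1) k→(0,1)
  composite₂ = [1 0; 0 1]
Equal? equal; square commutes

Answer: COMMUTES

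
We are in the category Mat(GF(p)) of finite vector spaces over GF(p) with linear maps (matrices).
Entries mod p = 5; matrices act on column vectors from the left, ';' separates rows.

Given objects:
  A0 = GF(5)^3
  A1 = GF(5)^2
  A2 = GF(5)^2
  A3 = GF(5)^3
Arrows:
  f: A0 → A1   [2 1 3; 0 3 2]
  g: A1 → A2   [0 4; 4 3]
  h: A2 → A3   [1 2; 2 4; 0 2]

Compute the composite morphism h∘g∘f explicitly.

  e0=[1,0,0] f→[2,0] g→[0,3] h→[1,2,1]
  e1=[0,1,0] f→[1,3] g→[2,3] h→[3,1,1]
  e2=[0,0,1] f→[3,2] g→[3,3] h→[4,3,1]
⟦path⟧: [1 3 4; 2 1 3; 1 1 1]

Answer: [1 3 4; 2 1 3; 1 1 1]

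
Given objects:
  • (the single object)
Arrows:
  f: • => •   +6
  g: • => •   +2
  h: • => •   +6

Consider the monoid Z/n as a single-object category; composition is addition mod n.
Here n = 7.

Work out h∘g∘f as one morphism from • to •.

Answer: +0

Derivation:
  0 +6≡6 +2≡1 +6≡0  (mod 7)
result: +0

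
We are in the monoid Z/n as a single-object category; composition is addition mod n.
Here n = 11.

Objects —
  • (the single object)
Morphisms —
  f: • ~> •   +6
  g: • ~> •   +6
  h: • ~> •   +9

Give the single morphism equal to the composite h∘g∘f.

Answer: +10

Derivation:
  0 +6≡6 +6≡1 +9≡10  (mod 11)
composite: +10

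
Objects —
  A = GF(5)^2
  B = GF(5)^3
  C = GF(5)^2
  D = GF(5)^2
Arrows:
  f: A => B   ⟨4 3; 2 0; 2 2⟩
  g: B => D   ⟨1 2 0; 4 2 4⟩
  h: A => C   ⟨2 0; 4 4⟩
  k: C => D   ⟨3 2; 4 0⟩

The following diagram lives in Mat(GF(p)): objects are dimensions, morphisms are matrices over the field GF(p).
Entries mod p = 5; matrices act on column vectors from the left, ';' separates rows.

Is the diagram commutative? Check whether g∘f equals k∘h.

Answer: DOES NOT COMMUTE

Derivation:
Path 1 = f;g:
  e0=(1,0) f=>(4,2,2) g=>(3,3)
  e1=(0,1) f=>(3,0,2) g=>(3,0)
  composite₁ = ⟨3 3; 3 0⟩
Path 2 = h;k:
  e0=(1,0) h=>(2,4) k=>(4,3)
  e1=(0,1) h=>(0,4) k=>(3,0)
  composite₂ = ⟨4 3; 3 0⟩
Equal? distinct morphisms ✗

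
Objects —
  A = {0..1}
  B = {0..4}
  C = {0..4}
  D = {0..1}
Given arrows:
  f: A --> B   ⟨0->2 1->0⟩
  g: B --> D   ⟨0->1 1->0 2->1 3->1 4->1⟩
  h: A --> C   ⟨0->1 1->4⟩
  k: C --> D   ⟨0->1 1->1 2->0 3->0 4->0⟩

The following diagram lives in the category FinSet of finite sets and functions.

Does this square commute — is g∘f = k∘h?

Answer: DOES NOT COMMUTE

Derivation:
Path 1 = f;g:
  0 f-->2 g-->1
  1 f-->0 g-->1
  result₁ = ⟨0->1 1->1⟩
Path 2 = h;k:
  0 h-->1 k-->1
  1 h-->4 k-->0
  result₂ = ⟨0->1 1->0⟩
Equal? distinct morphisms ✗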